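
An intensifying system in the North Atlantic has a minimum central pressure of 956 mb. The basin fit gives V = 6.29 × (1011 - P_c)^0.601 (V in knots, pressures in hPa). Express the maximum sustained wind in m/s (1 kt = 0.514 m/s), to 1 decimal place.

ΔP = 1011 − 956 = 55 mb.
V ≈ 6.29 × 55^0.601 = 6.29 × 11.116 ≈ 69.921 kt.
69.921 × 0.514 ≈ 35.94 m/s → 35.9 m/s.

35.9 m/s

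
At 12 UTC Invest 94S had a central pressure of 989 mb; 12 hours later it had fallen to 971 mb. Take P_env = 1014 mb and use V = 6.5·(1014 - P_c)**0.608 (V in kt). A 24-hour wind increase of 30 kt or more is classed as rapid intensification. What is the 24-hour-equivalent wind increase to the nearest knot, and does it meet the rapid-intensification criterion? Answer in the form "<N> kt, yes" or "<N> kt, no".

V₁: ΔP = 25, V ≈ 6.5 × 25^0.608 ≈ 46.01 kt.
V₂: ΔP = 43, V ≈ 6.5 × 43^0.608 ≈ 63.98 kt.
ΔV over 12 h = 17.97 kt → 24 h equivalent = 17.97 × 24/12 ≈ 35.94 kt.
36 kt ≥ 30 kt ⇒ rapid intensification.

36 kt, yes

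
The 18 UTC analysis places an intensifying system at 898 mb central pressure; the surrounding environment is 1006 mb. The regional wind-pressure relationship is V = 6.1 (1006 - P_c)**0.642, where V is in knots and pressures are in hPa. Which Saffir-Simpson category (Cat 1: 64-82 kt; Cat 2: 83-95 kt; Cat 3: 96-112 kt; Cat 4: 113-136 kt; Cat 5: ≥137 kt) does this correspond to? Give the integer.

ΔP = 1006 − 898 = 108 mb.
V ≈ 6.1 × 108^0.642 = 6.1 × 20.20 ≈ 123 kt.
123 kt falls in the Category 4 band.

4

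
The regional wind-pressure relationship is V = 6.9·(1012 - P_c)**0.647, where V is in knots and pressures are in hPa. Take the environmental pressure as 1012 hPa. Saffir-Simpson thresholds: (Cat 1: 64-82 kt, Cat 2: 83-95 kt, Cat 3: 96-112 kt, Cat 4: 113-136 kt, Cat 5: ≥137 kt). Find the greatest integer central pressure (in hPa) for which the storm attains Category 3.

953 hPa

Category 3 begins at V = 96 kt.
Required ΔP = (96/6.9)^(1/0.647) = 13.913^1.546 ≈ 58.52 hPa.
P_c ≤ 1012 − 58.52 = 953.48, so the highest integer P_c is 953 hPa.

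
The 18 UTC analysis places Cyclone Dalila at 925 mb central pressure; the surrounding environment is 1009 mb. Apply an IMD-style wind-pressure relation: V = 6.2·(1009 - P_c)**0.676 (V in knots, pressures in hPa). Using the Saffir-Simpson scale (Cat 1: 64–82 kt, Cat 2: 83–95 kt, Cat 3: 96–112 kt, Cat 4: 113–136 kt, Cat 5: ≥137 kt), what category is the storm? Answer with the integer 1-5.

ΔP = 1009 − 925 = 84 mb.
V ≈ 6.2 × 84^0.676 = 6.2 × 19.99 ≈ 124 kt.
124 kt falls in the Category 4 band.

4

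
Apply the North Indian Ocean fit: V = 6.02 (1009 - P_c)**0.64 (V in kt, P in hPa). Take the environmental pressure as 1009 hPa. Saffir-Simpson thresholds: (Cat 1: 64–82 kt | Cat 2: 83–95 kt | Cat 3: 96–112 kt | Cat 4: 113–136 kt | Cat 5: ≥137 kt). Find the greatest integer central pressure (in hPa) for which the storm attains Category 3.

933 hPa

Category 3 begins at V = 96 kt.
Required ΔP = (96/6.02)^(1/0.64) = 15.947^1.562 ≈ 75.71 hPa.
P_c ≤ 1009 − 75.71 = 933.29, so the highest integer P_c is 933 hPa.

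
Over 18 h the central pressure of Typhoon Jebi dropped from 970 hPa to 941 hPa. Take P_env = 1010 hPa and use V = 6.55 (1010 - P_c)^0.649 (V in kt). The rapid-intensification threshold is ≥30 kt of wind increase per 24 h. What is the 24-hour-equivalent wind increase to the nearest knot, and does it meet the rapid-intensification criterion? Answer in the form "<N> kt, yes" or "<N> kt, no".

V₁: ΔP = 40, V ≈ 6.55 × 40^0.649 ≈ 71.78 kt.
V₂: ΔP = 69, V ≈ 6.55 × 69^0.649 ≈ 102.25 kt.
ΔV over 18 h = 30.47 kt → 24 h equivalent = 30.47 × 24/18 ≈ 40.63 kt.
41 kt ≥ 30 kt ⇒ rapid intensification.

41 kt, yes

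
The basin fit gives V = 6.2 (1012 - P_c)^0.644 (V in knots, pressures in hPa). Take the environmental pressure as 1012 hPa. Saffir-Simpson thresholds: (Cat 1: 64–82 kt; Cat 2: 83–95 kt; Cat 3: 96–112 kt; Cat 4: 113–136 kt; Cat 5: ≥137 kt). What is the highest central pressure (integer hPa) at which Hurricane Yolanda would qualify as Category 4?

921 hPa

Category 4 begins at V = 113 kt.
Required ΔP = (113/6.2)^(1/0.644) = 18.226^1.553 ≈ 90.70 hPa.
P_c ≤ 1012 − 90.70 = 921.30, so the highest integer P_c is 921 hPa.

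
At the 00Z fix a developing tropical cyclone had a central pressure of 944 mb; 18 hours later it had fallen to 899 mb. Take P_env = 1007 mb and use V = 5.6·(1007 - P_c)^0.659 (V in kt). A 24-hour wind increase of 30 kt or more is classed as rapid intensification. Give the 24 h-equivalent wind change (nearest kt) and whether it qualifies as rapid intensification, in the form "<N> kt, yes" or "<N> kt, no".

49 kt, yes

V₁: ΔP = 63, V ≈ 5.6 × 63^0.659 ≈ 85.89 kt.
V₂: ΔP = 108, V ≈ 5.6 × 108^0.659 ≈ 122.52 kt.
ΔV over 18 h = 36.63 kt → 24 h equivalent = 36.63 × 24/18 ≈ 48.84 kt.
49 kt ≥ 30 kt ⇒ rapid intensification.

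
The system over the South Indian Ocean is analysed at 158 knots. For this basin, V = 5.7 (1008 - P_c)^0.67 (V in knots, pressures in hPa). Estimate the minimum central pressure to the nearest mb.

866 mb

ΔP = (V / 5.7)^(1/0.67) = (158/5.7)^1.493.
158/5.7 = 27.719; 27.719^1.493 ≈ 142.37 mb.
P_c = 1008 − 142.37 = 865.63 ≈ 866 mb.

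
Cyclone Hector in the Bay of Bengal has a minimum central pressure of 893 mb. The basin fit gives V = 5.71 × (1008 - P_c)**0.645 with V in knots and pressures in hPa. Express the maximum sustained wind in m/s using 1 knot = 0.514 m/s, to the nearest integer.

ΔP = 1008 − 893 = 115 mb.
V ≈ 5.71 × 115^0.645 = 5.71 × 21.338 ≈ 121.839 kt.
121.839 × 0.514 ≈ 62.63 m/s → 63 m/s.

63 m/s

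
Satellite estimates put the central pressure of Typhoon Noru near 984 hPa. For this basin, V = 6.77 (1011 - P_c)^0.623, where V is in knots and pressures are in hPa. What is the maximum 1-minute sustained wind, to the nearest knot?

ΔP = 1011 − 984 = 27 hPa.
27^0.623 ≈ 7.794.
V ≈ 6.77 × 7.794 ≈ 52.8 kt.

53 kt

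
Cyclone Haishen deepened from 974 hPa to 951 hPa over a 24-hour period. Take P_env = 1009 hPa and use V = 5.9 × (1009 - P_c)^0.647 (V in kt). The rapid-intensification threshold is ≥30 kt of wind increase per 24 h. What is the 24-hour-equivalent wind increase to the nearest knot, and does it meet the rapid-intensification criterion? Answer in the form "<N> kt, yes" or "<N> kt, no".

23 kt, no

V₁: ΔP = 35, V ≈ 5.9 × 35^0.647 ≈ 58.87 kt.
V₂: ΔP = 58, V ≈ 5.9 × 58^0.647 ≈ 81.62 kt.
ΔV over 24 h = 22.75 kt → 24 h equivalent = 22.75 × 24/24 ≈ 22.75 kt.
23 kt < 30 kt ⇒ not rapid intensification.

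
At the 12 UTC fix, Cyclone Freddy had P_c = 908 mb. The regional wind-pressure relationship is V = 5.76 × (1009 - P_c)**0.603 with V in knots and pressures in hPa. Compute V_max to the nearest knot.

ΔP = 1009 − 908 = 101 mb.
101^0.603 ≈ 16.166.
V ≈ 5.76 × 16.166 ≈ 93.1 kt.

93 kt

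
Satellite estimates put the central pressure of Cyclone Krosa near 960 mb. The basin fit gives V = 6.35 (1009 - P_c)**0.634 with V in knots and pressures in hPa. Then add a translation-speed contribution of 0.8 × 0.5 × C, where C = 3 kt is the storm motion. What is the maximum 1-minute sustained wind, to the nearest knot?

76 kt

ΔP = 1009 − 960 = 49 mb.
49^0.634 ≈ 11.792.
V ≈ 6.35 × 11.792 ≈ 74.9 kt.
Translation term: 0.8 × 0.5 × 3 = 1.2 kt.
Corrected V ≈ 76.1 kt → 76 kt.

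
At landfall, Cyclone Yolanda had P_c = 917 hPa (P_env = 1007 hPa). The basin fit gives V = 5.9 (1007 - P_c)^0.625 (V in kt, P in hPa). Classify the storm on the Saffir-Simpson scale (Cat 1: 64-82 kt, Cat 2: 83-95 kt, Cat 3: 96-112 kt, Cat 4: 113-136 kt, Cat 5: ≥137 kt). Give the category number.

3

ΔP = 1007 − 917 = 90 hPa.
V ≈ 5.9 × 90^0.625 = 5.9 × 16.65 ≈ 98 kt.
98 kt falls in the Category 3 band.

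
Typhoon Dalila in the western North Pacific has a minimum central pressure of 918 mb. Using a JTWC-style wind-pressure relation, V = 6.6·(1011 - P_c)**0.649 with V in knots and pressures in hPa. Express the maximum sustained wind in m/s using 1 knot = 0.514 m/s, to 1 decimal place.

64.3 m/s

ΔP = 1011 − 918 = 93 mb.
V ≈ 6.6 × 93^0.649 = 6.6 × 18.947 ≈ 125.052 kt.
125.052 × 0.514 ≈ 64.28 m/s → 64.3 m/s.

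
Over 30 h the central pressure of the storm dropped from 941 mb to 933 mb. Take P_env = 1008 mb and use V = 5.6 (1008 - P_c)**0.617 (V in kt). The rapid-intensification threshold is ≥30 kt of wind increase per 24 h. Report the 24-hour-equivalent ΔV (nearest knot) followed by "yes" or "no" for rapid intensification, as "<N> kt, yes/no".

V₁: ΔP = 67, V ≈ 5.6 × 67^0.617 ≈ 74.97 kt.
V₂: ΔP = 75, V ≈ 5.6 × 75^0.617 ≈ 80.37 kt.
ΔV over 30 h = 5.40 kt → 24 h equivalent = 5.40 × 24/30 ≈ 4.32 kt.
4 kt < 30 kt ⇒ not rapid intensification.

4 kt, no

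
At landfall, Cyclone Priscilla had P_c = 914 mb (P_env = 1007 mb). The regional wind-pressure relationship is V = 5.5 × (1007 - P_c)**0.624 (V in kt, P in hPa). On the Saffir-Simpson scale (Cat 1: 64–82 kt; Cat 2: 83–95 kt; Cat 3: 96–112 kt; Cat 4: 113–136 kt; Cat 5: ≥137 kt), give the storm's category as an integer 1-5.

2

ΔP = 1007 − 914 = 93 mb.
V ≈ 5.5 × 93^0.624 = 5.5 × 16.92 ≈ 93 kt.
93 kt falls in the Category 2 band.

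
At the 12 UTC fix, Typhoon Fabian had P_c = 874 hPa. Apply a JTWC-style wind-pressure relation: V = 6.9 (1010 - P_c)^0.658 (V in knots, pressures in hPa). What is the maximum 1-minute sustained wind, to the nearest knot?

175 kt

ΔP = 1010 − 874 = 136 hPa.
136^0.658 ≈ 25.344.
V ≈ 6.9 × 25.344 ≈ 174.9 kt.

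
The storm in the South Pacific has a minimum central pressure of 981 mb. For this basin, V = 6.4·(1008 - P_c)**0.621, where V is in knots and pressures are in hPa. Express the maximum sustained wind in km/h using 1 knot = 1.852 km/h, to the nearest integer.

ΔP = 1008 − 981 = 27 mb.
V ≈ 6.4 × 27^0.621 = 6.4 × 7.742 ≈ 49.552 kt.
49.552 × 1.852 ≈ 91.77 km/h → 92 km/h.

92 km/h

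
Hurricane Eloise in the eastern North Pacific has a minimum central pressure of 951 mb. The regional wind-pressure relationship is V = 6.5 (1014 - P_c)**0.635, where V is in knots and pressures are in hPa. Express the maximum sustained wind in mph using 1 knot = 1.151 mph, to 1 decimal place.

103.9 mph

ΔP = 1014 − 951 = 63 mb.
V ≈ 6.5 × 63^0.635 = 6.5 × 13.886 ≈ 90.260 kt.
90.260 × 1.151 ≈ 103.89 mph → 103.9 mph.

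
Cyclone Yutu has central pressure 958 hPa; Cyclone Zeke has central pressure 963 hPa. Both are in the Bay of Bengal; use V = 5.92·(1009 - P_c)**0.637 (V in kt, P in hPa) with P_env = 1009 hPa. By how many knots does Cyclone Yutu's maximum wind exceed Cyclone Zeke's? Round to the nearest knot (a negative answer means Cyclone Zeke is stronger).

Cyclone Yutu: ΔP = 51; V ≈ 5.92 × 51^0.637 ≈ 72.45 kt.
Cyclone Zeke: ΔP = 46; V ≈ 5.92 × 46^0.637 ≈ 67.84 kt.
Difference ≈ 72.45 − 67.84 = 4.61 → 5 kt.

5 kt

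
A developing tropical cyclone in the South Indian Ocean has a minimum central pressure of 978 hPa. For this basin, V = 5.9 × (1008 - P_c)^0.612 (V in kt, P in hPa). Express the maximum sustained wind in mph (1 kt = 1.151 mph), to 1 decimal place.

ΔP = 1008 − 978 = 30 hPa.
V ≈ 5.9 × 30^0.612 = 5.9 × 8.017 ≈ 47.299 kt.
47.299 × 1.151 ≈ 54.44 mph → 54.4 mph.

54.4 mph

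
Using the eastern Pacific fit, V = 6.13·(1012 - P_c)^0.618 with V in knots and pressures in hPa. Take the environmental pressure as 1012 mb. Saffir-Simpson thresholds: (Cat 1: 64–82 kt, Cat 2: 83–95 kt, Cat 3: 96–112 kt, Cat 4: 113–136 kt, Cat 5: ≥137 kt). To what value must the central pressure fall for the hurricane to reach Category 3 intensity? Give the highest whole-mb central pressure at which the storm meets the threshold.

926 mb

Category 3 begins at V = 96 kt.
Required ΔP = (96/6.13)^(1/0.618) = 15.661^1.618 ≈ 85.77 mb.
P_c ≤ 1012 − 85.77 = 926.23, so the highest integer P_c is 926 mb.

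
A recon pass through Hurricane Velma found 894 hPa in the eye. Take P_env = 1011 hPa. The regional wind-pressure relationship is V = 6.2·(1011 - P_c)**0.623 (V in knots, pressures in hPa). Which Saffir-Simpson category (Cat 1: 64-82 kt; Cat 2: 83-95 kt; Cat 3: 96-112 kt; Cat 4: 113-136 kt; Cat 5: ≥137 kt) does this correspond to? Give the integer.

4

ΔP = 1011 − 894 = 117 hPa.
V ≈ 6.2 × 117^0.623 = 6.2 × 19.43 ≈ 120 kt.
120 kt falls in the Category 4 band.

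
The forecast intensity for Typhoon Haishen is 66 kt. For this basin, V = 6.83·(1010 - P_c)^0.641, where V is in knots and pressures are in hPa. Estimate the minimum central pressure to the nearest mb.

976 mb

ΔP = (V / 6.83)^(1/0.641) = (66/6.83)^1.560.
66/6.83 = 9.663; 9.663^1.560 ≈ 34.42 mb.
P_c = 1010 − 34.42 = 975.58 ≈ 976 mb.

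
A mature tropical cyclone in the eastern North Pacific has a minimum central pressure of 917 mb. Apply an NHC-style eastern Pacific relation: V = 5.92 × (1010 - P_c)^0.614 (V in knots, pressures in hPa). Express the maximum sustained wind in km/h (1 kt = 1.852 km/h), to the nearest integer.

177 km/h

ΔP = 1010 − 917 = 93 mb.
V ≈ 5.92 × 93^0.614 = 5.92 × 16.168 ≈ 95.713 kt.
95.713 × 1.852 ≈ 177.26 km/h → 177 km/h.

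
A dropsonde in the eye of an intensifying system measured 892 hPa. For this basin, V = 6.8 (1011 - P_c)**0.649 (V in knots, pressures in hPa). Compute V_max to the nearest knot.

151 kt

ΔP = 1011 − 892 = 119 hPa.
119^0.649 ≈ 22.235.
V ≈ 6.8 × 22.235 ≈ 151.2 kt.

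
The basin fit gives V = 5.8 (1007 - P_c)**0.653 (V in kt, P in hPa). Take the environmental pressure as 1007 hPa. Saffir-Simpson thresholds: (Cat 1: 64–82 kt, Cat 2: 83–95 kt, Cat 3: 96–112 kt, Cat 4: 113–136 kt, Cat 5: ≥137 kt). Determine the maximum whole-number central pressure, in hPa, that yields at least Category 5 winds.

Category 5 begins at V = 137 kt.
Required ΔP = (137/5.8)^(1/0.653) = 23.621^1.531 ≈ 126.78 hPa.
P_c ≤ 1007 − 126.78 = 880.22, so the highest integer P_c is 880 hPa.

880 hPa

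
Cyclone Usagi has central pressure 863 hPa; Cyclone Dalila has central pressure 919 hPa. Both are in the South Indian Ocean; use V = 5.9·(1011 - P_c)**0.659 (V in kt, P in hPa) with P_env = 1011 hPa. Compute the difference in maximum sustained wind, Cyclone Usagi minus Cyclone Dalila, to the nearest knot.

Cyclone Usagi: ΔP = 148; V ≈ 5.9 × 148^0.659 ≈ 158.87 kt.
Cyclone Dalila: ΔP = 92; V ≈ 5.9 × 92^0.659 ≈ 116.14 kt.
Difference ≈ 158.87 − 116.14 = 42.73 → 43 kt.

43 kt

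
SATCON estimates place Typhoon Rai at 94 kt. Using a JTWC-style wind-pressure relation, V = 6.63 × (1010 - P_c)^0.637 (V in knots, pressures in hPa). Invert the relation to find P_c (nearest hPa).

946 hPa

ΔP = (V / 6.63)^(1/0.637) = (94/6.63)^1.570.
94/6.63 = 14.178; 14.178^1.570 ≈ 64.25 hPa.
P_c = 1010 − 64.25 = 945.75 ≈ 946 hPa.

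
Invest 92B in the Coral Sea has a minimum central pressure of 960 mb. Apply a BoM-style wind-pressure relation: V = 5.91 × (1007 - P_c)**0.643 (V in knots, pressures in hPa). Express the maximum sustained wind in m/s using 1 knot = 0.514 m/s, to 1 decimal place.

36.1 m/s

ΔP = 1007 − 960 = 47 mb.
V ≈ 5.91 × 47^0.643 = 5.91 × 11.889 ≈ 70.266 kt.
70.266 × 0.514 ≈ 36.12 m/s → 36.1 m/s.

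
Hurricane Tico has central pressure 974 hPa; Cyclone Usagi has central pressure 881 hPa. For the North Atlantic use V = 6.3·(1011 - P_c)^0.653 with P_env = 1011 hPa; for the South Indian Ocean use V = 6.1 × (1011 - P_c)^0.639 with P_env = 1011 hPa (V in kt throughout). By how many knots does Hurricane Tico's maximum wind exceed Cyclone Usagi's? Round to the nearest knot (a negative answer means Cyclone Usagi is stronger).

Hurricane Tico: ΔP = 37; V ≈ 6.3 × 37^0.653 ≈ 66.58 kt.
Cyclone Usagi: ΔP = 130; V ≈ 6.1 × 130^0.639 ≈ 136.82 kt.
Difference ≈ 66.58 − 136.82 = -70.24 → -70 kt.

-70 kt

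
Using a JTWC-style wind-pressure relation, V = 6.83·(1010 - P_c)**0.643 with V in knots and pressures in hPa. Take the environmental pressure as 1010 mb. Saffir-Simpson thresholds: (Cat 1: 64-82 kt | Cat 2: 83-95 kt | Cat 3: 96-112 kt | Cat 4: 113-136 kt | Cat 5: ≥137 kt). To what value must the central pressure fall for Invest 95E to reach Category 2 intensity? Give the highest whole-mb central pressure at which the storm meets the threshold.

961 mb

Category 2 begins at V = 83 kt.
Required ΔP = (83/6.83)^(1/0.643) = 12.152^1.555 ≈ 48.63 mb.
P_c ≤ 1010 − 48.63 = 961.37, so the highest integer P_c is 961 mb.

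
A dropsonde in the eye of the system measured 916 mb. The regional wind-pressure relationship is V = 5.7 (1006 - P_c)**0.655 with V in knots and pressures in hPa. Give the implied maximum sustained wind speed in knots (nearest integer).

109 kt

ΔP = 1006 − 916 = 90 mb.
90^0.655 ≈ 19.056.
V ≈ 5.7 × 19.056 ≈ 108.6 kt.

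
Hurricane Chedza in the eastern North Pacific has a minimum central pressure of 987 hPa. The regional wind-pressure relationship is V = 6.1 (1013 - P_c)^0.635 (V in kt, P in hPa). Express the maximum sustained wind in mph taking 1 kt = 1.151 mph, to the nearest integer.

ΔP = 1013 − 987 = 26 hPa.
V ≈ 6.1 × 26^0.635 = 6.1 × 7.916 ≈ 48.288 kt.
48.288 × 1.151 ≈ 55.58 mph → 56 mph.

56 mph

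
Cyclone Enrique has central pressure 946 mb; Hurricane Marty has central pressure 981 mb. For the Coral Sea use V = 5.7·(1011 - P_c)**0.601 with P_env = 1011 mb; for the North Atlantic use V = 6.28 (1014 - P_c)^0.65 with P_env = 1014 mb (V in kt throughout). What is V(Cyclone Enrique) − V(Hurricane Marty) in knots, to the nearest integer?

9 kt

Cyclone Enrique: ΔP = 65; V ≈ 5.7 × 65^0.601 ≈ 70.05 kt.
Hurricane Marty: ΔP = 33; V ≈ 6.28 × 33^0.65 ≈ 60.95 kt.
Difference ≈ 70.05 − 60.95 = 9.10 → 9 kt.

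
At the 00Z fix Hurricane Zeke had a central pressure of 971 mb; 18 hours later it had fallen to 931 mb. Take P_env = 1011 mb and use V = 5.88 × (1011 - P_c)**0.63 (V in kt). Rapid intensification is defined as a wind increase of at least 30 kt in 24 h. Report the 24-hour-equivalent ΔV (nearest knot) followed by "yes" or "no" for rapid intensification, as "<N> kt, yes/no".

V₁: ΔP = 40, V ≈ 5.88 × 40^0.63 ≈ 60.07 kt.
V₂: ΔP = 80, V ≈ 5.88 × 80^0.63 ≈ 92.97 kt.
ΔV over 18 h = 32.90 kt → 24 h equivalent = 32.90 × 24/18 ≈ 43.87 kt.
44 kt ≥ 30 kt ⇒ rapid intensification.

44 kt, yes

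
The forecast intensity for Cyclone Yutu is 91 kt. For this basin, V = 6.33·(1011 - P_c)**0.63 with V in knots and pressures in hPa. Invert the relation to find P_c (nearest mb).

ΔP = (V / 6.33)^(1/0.63) = (91/6.33)^1.587.
91/6.33 = 14.376; 14.376^1.587 ≈ 68.79 mb.
P_c = 1011 − 68.79 = 942.21 ≈ 942 mb.

942 mb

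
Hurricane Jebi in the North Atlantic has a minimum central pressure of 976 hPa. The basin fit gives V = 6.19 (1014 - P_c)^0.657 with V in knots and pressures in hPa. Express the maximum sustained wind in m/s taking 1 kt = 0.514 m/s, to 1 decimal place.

34.7 m/s

ΔP = 1014 − 976 = 38 hPa.
V ≈ 6.19 × 38^0.657 = 6.19 × 10.912 ≈ 67.547 kt.
67.547 × 0.514 ≈ 34.72 m/s → 34.7 m/s.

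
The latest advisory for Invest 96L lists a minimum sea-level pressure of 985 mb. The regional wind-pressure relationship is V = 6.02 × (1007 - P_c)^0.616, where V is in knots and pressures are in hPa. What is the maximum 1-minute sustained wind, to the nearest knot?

40 kt

ΔP = 1007 − 985 = 22 mb.
22^0.616 ≈ 6.713.
V ≈ 6.02 × 6.713 ≈ 40.4 kt.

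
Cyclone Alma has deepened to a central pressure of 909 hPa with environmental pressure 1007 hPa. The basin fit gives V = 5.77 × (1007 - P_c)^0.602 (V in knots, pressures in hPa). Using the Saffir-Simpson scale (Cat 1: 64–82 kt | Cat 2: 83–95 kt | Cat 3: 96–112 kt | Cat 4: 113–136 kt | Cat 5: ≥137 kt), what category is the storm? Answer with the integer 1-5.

ΔP = 1007 − 909 = 98 hPa.
V ≈ 5.77 × 98^0.602 = 5.77 × 15.80 ≈ 91 kt.
91 kt falls in the Category 2 band.

2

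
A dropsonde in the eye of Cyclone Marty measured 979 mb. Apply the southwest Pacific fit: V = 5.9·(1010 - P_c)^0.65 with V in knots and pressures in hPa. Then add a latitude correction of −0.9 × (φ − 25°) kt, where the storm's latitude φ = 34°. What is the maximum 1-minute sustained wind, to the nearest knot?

ΔP = 1010 − 979 = 31 mb.
31^0.65 ≈ 9.319.
V ≈ 5.9 × 9.319 ≈ 55.0 kt.
Latitude correction: −0.9 × (34 − 25) = -8.1 kt.
Corrected V ≈ 46.9 kt → 47 kt.

47 kt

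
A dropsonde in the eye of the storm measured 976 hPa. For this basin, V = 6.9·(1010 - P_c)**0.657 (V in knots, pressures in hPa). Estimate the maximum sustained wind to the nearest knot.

70 kt

ΔP = 1010 − 976 = 34 hPa.
34^0.657 ≈ 10.143.
V ≈ 6.9 × 10.143 ≈ 70.0 kt.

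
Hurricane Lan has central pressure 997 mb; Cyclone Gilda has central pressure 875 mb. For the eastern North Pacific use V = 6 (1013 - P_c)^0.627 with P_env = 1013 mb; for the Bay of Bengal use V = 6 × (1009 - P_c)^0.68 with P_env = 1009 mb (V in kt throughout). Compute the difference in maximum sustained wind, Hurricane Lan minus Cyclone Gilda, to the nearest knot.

Hurricane Lan: ΔP = 16; V ≈ 6 × 16^0.627 ≈ 34.13 kt.
Cyclone Gilda: ΔP = 134; V ≈ 6 × 134^0.68 ≈ 167.72 kt.
Difference ≈ 34.13 − 167.72 = -133.59 → -134 kt.

-134 kt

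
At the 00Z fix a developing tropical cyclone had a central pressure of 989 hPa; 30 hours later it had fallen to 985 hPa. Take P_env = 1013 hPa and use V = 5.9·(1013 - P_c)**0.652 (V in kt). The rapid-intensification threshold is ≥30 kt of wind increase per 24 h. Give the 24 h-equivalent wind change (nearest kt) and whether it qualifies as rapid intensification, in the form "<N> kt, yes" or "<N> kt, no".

4 kt, no

V₁: ΔP = 24, V ≈ 5.9 × 24^0.652 ≈ 46.85 kt.
V₂: ΔP = 28, V ≈ 5.9 × 28^0.652 ≈ 51.81 kt.
ΔV over 30 h = 4.96 kt → 24 h equivalent = 4.96 × 24/30 ≈ 3.97 kt.
4 kt < 30 kt ⇒ not rapid intensification.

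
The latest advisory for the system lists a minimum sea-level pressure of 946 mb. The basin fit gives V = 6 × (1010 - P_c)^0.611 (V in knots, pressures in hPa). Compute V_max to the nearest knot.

76 kt

ΔP = 1010 − 946 = 64 mb.
64^0.611 ≈ 12.693.
V ≈ 6 × 12.693 ≈ 76.2 kt.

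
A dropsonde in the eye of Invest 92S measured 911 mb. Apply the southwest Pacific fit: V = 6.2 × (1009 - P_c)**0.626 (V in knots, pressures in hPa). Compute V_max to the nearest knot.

109 kt

ΔP = 1009 − 911 = 98 mb.
98^0.626 ≈ 17.640.
V ≈ 6.2 × 17.640 ≈ 109.4 kt.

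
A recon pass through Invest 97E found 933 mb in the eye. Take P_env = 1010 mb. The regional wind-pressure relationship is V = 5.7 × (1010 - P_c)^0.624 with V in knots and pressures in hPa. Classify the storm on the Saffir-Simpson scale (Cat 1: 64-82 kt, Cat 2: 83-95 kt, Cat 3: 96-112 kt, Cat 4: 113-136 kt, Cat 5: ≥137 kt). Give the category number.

ΔP = 1010 − 933 = 77 mb.
V ≈ 5.7 × 77^0.624 = 5.7 × 15.04 ≈ 86 kt.
86 kt falls in the Category 2 band.

2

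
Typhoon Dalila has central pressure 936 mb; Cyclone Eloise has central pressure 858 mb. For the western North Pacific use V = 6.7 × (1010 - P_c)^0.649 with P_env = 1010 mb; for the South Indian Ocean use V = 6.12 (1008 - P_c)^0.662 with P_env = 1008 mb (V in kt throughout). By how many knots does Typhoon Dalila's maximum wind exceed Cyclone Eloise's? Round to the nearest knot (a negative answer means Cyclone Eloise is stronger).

Typhoon Dalila: ΔP = 74; V ≈ 6.7 × 74^0.649 ≈ 109.45 kt.
Cyclone Eloise: ΔP = 150; V ≈ 6.12 × 150^0.662 ≈ 168.78 kt.
Difference ≈ 109.45 − 168.78 = -59.33 → -59 kt.

-59 kt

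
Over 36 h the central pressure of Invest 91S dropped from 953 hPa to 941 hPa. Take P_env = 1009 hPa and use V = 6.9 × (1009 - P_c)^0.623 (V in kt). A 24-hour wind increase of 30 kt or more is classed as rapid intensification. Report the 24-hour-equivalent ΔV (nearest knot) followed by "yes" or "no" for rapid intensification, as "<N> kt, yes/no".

V₁: ΔP = 56, V ≈ 6.9 × 56^0.623 ≈ 84.72 kt.
V₂: ΔP = 68, V ≈ 6.9 × 68^0.623 ≈ 95.61 kt.
ΔV over 36 h = 10.89 kt → 24 h equivalent = 10.89 × 24/36 ≈ 7.26 kt.
7 kt < 30 kt ⇒ not rapid intensification.

7 kt, no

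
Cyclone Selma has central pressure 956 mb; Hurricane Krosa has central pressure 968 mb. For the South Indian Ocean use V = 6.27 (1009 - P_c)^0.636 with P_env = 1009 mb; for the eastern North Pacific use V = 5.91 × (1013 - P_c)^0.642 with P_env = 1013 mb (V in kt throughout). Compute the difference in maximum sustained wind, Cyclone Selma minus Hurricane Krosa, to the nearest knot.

10 kt

Cyclone Selma: ΔP = 53; V ≈ 6.27 × 53^0.636 ≈ 78.33 kt.
Hurricane Krosa: ΔP = 45; V ≈ 5.91 × 45^0.642 ≈ 68.07 kt.
Difference ≈ 78.33 − 68.07 = 10.26 → 10 kt.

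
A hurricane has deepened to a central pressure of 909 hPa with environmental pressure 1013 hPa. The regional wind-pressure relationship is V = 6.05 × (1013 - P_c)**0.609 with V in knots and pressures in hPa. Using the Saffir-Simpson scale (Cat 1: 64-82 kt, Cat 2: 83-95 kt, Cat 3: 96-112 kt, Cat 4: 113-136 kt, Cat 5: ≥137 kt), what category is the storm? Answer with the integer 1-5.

ΔP = 1013 − 909 = 104 hPa.
V ≈ 6.05 × 104^0.609 = 6.05 × 16.92 ≈ 102 kt.
102 kt falls in the Category 3 band.

3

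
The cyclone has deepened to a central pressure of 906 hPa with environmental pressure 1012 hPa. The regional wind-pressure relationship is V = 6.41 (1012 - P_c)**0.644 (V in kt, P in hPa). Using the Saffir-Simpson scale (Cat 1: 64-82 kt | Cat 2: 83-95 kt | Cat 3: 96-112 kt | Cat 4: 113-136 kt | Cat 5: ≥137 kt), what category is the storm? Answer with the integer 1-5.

4

ΔP = 1012 − 906 = 106 hPa.
V ≈ 6.41 × 106^0.644 = 6.41 × 20.15 ≈ 129 kt.
129 kt falls in the Category 4 band.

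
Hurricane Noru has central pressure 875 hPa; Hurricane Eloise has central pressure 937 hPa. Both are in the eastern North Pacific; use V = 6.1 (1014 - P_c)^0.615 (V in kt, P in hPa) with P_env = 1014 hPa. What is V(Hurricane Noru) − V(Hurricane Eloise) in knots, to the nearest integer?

Hurricane Noru: ΔP = 139; V ≈ 6.1 × 139^0.615 ≈ 126.85 kt.
Hurricane Eloise: ΔP = 77; V ≈ 6.1 × 77^0.615 ≈ 88.21 kt.
Difference ≈ 126.85 − 88.21 = 38.64 → 39 kt.

39 kt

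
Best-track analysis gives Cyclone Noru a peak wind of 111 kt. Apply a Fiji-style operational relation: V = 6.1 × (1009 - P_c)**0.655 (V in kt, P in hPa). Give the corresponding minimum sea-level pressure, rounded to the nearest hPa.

925 hPa

ΔP = (V / 6.1)^(1/0.655) = (111/6.1)^1.527.
111/6.1 = 18.197; 18.197^1.527 ≈ 83.88 hPa.
P_c = 1009 − 83.88 = 925.12 ≈ 925 hPa.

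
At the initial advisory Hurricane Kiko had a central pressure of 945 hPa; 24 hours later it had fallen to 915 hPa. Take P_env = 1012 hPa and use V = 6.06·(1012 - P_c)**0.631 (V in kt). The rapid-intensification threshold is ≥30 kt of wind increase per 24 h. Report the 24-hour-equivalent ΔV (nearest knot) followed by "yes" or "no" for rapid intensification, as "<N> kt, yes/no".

V₁: ΔP = 67, V ≈ 6.06 × 67^0.631 ≈ 86.05 kt.
V₂: ΔP = 97, V ≈ 6.06 × 97^0.631 ≈ 108.67 kt.
ΔV over 24 h = 22.62 kt → 24 h equivalent = 22.62 × 24/24 ≈ 22.62 kt.
23 kt < 30 kt ⇒ not rapid intensification.

23 kt, no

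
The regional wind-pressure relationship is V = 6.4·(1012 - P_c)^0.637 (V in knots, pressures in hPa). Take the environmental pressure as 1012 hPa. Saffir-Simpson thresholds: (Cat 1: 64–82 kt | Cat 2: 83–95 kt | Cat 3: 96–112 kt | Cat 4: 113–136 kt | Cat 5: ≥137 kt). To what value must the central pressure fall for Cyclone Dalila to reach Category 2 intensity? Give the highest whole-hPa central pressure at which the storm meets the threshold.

Category 2 begins at V = 83 kt.
Required ΔP = (83/6.4)^(1/0.637) = 12.969^1.570 ≈ 55.86 hPa.
P_c ≤ 1012 − 55.86 = 956.14, so the highest integer P_c is 956 hPa.

956 hPa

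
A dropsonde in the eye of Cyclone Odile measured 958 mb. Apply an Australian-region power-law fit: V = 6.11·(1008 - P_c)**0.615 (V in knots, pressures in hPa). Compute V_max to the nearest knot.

ΔP = 1008 − 958 = 50 mb.
50^0.615 ≈ 11.088.
V ≈ 6.11 × 11.088 ≈ 67.7 kt.

68 kt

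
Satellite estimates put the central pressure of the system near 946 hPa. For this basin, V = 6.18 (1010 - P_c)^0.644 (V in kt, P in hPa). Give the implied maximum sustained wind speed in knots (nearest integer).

90 kt

ΔP = 1010 − 946 = 64 hPa.
64^0.644 ≈ 14.561.
V ≈ 6.18 × 14.561 ≈ 90.0 kt.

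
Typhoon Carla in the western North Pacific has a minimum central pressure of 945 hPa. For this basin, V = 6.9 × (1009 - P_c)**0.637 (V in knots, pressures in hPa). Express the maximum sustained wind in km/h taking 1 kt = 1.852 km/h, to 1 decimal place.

180.7 km/h

ΔP = 1009 − 945 = 64 hPa.
V ≈ 6.9 × 64^0.637 = 6.9 × 14.143 ≈ 97.586 kt.
97.586 × 1.852 ≈ 180.73 km/h → 180.7 km/h.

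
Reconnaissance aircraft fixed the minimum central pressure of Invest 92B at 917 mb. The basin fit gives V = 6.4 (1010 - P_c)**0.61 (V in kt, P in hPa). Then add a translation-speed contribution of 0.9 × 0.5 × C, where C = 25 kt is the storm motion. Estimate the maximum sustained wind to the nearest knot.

ΔP = 1010 − 917 = 93 mb.
93^0.61 ≈ 15.877.
V ≈ 6.4 × 15.877 ≈ 101.6 kt.
Translation term: 0.9 × 0.5 × 25 = 11.25 kt.
Corrected V ≈ 112.85 kt → 113 kt.

113 kt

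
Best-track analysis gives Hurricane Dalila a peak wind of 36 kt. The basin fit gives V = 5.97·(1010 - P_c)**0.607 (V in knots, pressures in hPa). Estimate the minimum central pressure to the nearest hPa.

991 hPa

ΔP = (V / 5.97)^(1/0.607) = (36/5.97)^1.647.
36/5.97 = 6.030; 6.030^1.647 ≈ 19.30 hPa.
P_c = 1010 − 19.30 = 990.70 ≈ 991 hPa.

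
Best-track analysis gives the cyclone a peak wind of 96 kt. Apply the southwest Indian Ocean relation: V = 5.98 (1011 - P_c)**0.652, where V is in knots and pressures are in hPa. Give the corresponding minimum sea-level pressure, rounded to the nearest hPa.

940 hPa

ΔP = (V / 5.98)^(1/0.652) = (96/5.98)^1.534.
96/5.98 = 16.054; 16.054^1.534 ≈ 70.64 hPa.
P_c = 1011 − 70.64 = 940.36 ≈ 940 hPa.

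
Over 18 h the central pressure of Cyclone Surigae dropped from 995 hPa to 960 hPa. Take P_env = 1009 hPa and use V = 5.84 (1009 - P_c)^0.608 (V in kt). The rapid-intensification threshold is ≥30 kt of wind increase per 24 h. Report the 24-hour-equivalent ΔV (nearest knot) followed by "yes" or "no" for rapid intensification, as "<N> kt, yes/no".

44 kt, yes

V₁: ΔP = 14, V ≈ 5.84 × 14^0.608 ≈ 29.06 kt.
V₂: ΔP = 49, V ≈ 5.84 × 49^0.608 ≈ 62.24 kt.
ΔV over 18 h = 33.18 kt → 24 h equivalent = 33.18 × 24/18 ≈ 44.24 kt.
44 kt ≥ 30 kt ⇒ rapid intensification.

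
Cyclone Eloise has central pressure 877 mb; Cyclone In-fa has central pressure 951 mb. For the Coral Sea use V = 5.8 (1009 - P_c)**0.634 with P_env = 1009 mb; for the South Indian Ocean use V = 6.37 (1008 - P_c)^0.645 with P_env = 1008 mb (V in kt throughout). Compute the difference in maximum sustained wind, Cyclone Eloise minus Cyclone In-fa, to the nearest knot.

42 kt

Cyclone Eloise: ΔP = 132; V ≈ 5.8 × 132^0.634 ≈ 128.20 kt.
Cyclone In-fa: ΔP = 57; V ≈ 6.37 × 57^0.645 ≈ 86.43 kt.
Difference ≈ 128.20 − 86.43 = 41.77 → 42 kt.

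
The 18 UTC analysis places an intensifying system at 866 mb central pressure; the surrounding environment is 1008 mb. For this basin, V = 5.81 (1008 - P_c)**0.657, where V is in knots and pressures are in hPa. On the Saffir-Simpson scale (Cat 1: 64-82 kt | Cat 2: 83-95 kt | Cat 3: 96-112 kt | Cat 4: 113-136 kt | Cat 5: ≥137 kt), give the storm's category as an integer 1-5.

5

ΔP = 1008 − 866 = 142 mb.
V ≈ 5.81 × 142^0.657 = 5.81 × 25.94 ≈ 151 kt.
151 kt falls in the Category 5 band.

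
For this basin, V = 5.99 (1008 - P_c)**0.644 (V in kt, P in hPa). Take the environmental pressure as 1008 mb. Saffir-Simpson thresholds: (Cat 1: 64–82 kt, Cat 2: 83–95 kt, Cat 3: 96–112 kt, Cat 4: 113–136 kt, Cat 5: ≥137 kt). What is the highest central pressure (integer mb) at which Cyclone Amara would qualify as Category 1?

Category 1 begins at V = 64 kt.
Required ΔP = (64/5.99)^(1/0.644) = 10.684^1.553 ≈ 39.58 mb.
P_c ≤ 1008 − 39.58 = 968.42, so the highest integer P_c is 968 mb.

968 mb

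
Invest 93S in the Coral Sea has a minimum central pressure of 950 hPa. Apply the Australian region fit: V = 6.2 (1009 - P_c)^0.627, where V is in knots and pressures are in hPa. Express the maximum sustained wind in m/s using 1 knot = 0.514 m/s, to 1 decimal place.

41.1 m/s

ΔP = 1009 − 950 = 59 hPa.
V ≈ 6.2 × 59^0.627 = 6.2 × 12.892 ≈ 79.931 kt.
79.931 × 0.514 ≈ 41.08 m/s → 41.1 m/s.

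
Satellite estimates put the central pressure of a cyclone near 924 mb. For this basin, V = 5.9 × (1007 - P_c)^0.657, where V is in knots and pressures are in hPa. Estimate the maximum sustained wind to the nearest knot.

ΔP = 1007 − 924 = 83 mb.
83^0.657 ≈ 18.232.
V ≈ 5.9 × 18.232 ≈ 107.6 kt.

108 kt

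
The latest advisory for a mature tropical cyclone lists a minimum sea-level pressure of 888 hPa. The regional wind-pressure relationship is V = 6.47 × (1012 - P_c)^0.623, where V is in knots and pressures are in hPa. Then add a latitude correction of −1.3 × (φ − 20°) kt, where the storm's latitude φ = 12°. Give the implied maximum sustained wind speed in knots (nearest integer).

ΔP = 1012 − 888 = 124 hPa.
124^0.623 ≈ 20.147.
V ≈ 6.47 × 20.147 ≈ 130.3 kt.
Latitude correction: −1.3 × (12 − 20) = 10.4 kt.
Corrected V ≈ 140.7 kt → 141 kt.

141 kt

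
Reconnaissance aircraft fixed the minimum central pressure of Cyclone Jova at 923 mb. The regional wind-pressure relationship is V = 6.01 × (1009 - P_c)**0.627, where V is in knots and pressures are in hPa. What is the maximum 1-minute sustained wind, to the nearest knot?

98 kt

ΔP = 1009 − 923 = 86 mb.
86^0.627 ≈ 16.328.
V ≈ 6.01 × 16.328 ≈ 98.1 kt.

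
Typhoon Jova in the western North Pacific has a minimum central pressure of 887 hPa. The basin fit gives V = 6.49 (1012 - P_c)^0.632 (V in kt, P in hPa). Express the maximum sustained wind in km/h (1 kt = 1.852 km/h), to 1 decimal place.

ΔP = 1012 − 887 = 125 hPa.
V ≈ 6.49 × 125^0.632 = 6.49 × 21.147 ≈ 137.244 kt.
137.244 × 1.852 ≈ 254.17 km/h → 254.2 km/h.

254.2 km/h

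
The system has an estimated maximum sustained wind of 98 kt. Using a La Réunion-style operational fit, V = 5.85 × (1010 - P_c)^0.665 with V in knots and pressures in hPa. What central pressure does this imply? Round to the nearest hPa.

941 hPa

ΔP = (V / 5.85)^(1/0.665) = (98/5.85)^1.504.
98/5.85 = 16.752; 16.752^1.504 ≈ 69.30 hPa.
P_c = 1010 − 69.30 = 940.70 ≈ 941 hPa.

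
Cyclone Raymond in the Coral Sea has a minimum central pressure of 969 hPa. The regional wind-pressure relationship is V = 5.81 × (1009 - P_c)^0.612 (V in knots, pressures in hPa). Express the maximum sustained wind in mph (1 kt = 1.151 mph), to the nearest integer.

ΔP = 1009 − 969 = 40 hPa.
V ≈ 5.81 × 40^0.612 = 5.81 × 9.560 ≈ 55.544 kt.
55.544 × 1.151 ≈ 63.93 mph → 64 mph.

64 mph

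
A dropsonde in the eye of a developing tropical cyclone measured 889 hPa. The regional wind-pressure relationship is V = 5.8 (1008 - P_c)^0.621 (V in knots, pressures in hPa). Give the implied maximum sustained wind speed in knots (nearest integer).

ΔP = 1008 − 889 = 119 hPa.
119^0.621 ≈ 19.450.
V ≈ 5.8 × 19.450 ≈ 112.8 kt.

113 kt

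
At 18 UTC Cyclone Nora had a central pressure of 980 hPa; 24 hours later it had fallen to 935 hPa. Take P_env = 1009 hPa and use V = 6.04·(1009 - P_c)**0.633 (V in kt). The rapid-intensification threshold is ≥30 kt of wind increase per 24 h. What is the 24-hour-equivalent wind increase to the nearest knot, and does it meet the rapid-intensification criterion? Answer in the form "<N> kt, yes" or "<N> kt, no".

V₁: ΔP = 29, V ≈ 6.04 × 29^0.633 ≈ 50.90 kt.
V₂: ΔP = 74, V ≈ 6.04 × 74^0.633 ≈ 92.10 kt.
ΔV over 24 h = 41.20 kt → 24 h equivalent = 41.20 × 24/24 ≈ 41.20 kt.
41 kt ≥ 30 kt ⇒ rapid intensification.

41 kt, yes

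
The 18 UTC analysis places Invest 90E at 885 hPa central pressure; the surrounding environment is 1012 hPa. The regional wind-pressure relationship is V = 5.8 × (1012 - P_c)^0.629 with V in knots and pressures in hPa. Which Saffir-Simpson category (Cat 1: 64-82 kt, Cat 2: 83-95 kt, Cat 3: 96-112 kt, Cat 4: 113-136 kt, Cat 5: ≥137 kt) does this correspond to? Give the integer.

4

ΔP = 1012 − 885 = 127 hPa.
V ≈ 5.8 × 127^0.629 = 5.8 × 21.05 ≈ 122 kt.
122 kt falls in the Category 4 band.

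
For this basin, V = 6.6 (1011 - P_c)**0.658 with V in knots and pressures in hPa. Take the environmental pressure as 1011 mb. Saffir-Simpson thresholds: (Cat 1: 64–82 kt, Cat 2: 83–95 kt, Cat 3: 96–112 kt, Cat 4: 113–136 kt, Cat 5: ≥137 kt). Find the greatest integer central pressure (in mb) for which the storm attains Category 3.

Category 3 begins at V = 96 kt.
Required ΔP = (96/6.6)^(1/0.658) = 14.545^1.520 ≈ 58.49 mb.
P_c ≤ 1011 − 58.49 = 952.51, so the highest integer P_c is 952 mb.

952 mb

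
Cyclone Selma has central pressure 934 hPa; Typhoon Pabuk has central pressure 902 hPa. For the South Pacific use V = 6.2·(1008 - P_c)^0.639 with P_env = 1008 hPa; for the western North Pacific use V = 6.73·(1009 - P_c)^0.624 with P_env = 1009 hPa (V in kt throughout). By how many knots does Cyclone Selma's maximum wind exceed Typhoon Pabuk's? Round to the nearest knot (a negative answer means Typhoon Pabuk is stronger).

Cyclone Selma: ΔP = 74; V ≈ 6.2 × 74^0.639 ≈ 97.01 kt.
Typhoon Pabuk: ΔP = 107; V ≈ 6.73 × 107^0.624 ≈ 124.27 kt.
Difference ≈ 97.01 − 124.27 = -27.26 → -27 kt.

-27 kt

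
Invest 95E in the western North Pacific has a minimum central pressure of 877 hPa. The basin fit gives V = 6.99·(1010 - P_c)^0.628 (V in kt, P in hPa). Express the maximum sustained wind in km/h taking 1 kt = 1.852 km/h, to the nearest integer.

ΔP = 1010 − 877 = 133 hPa.
V ≈ 6.99 × 133^0.628 = 6.99 × 21.566 ≈ 150.750 kt.
150.750 × 1.852 ≈ 279.19 km/h → 279 km/h.

279 km/h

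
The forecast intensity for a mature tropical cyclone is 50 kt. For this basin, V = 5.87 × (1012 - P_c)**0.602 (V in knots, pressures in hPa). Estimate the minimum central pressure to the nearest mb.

977 mb

ΔP = (V / 5.87)^(1/0.602) = (50/5.87)^1.661.
50/5.87 = 8.518; 8.518^1.661 ≈ 35.11 mb.
P_c = 1012 − 35.11 = 976.89 ≈ 977 mb.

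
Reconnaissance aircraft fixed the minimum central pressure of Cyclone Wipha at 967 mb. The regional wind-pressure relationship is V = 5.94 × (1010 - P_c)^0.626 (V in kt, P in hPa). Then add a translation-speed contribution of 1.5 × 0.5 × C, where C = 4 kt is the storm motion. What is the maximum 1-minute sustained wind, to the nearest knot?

ΔP = 1010 − 967 = 43 mb.
43^0.626 ≈ 10.533.
V ≈ 5.94 × 10.533 ≈ 62.6 kt.
Translation term: 1.5 × 0.5 × 4 = 3 kt.
Corrected V ≈ 65.6 kt → 66 kt.

66 kt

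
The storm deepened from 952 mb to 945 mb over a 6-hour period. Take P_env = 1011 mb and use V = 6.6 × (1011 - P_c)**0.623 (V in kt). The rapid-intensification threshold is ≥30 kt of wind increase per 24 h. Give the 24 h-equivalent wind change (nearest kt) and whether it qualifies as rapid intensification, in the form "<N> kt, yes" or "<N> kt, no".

V₁: ΔP = 59, V ≈ 6.6 × 59^0.623 ≈ 83.71 kt.
V₂: ΔP = 66, V ≈ 6.6 × 66^0.623 ≈ 89.77 kt.
ΔV over 6 h = 6.06 kt → 24 h equivalent = 6.06 × 24/6 ≈ 24.24 kt.
24 kt < 30 kt ⇒ not rapid intensification.

24 kt, no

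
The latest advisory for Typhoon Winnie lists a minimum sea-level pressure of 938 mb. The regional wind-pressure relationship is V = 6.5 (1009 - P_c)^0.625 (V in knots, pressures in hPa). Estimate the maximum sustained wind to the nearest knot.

93 kt

ΔP = 1009 − 938 = 71 mb.
71^0.625 ≈ 14.356.
V ≈ 6.5 × 14.356 ≈ 93.3 kt.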